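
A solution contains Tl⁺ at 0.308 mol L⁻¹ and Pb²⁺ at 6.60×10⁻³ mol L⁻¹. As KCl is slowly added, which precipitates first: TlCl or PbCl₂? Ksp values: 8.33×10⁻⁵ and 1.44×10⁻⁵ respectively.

TlCl

The threshold for precipitation is Q = Ksp.
For TlCl: [Cl⁻] = (Ksp/[Tl⁺]) = 2.70×10⁻⁴ mol L⁻¹
For PbCl₂: [Cl⁻] = (Ksp/[Pb²⁺])^(1/2) = 4.67×10⁻² mol L⁻¹
The smaller threshold [Cl⁻] is reached first, so TlCl precipitates first.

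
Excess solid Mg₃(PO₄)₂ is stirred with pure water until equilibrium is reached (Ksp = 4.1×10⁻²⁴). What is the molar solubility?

8.2×10⁻⁶ M

Mg₃(PO₄)₂(s) ⇌ 3 Mg²⁺(aq) + 2 PO₄³⁻(aq)
Call the molar solubility s, so that [Mg²⁺] = 3s and [PO₄³⁻] = 2s.
Ksp = [Mg²⁺]^3[PO₄³⁻]^2 = (3s)^3 · (2s)^2 = 108s^5
108s^5 = 4.1×10⁻²⁴  ⇒  s^5 = 3.8×10⁻²⁶
s = (3.8×10⁻²⁶)^(1/5) = 8.2×10⁻⁶ M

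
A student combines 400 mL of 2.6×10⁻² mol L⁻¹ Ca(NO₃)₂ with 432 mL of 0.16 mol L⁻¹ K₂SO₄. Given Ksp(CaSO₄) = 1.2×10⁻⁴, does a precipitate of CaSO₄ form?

Total volume after mixing = 400 + 432 = 832 mL.
[Ca²⁺] = (2.6×10⁻²)(400)/832 = 1.3×10⁻² mol L⁻¹
[SO₄²⁻] = (0.16)(432)/832 = 8.3×10⁻² mol L⁻¹
Q = [Ca²⁺][SO₄²⁻] = 1.0×10⁻³
Q = 1.0×10⁻³ > Ksp = 1.2×10⁻⁴, so the solution is supersaturated and CaSO₄ precipitates.

Yes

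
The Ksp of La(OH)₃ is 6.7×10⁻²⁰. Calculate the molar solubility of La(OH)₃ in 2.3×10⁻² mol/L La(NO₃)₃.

La(OH)₃(s) ⇌ La³⁺(aq) + 3 OH⁻(aq)
The solution already contains La³⁺ at 2.3×10⁻² mol/L. Let s be the molar solubility of La(OH)₃.
[La³⁺] ≈ 2.3×10⁻² mol/L (common ion dominates); [OH⁻] = 3s.
Ksp = [La³⁺][OH⁻]^3 = (2.3×10⁻²)(3s)^3
(3s)^3 = 6.7×10⁻²⁰ / (2.3×10⁻²) = 2.9×10⁻¹⁸
s = 4.8×10⁻⁷ mol/L

4.8×10⁻⁷ M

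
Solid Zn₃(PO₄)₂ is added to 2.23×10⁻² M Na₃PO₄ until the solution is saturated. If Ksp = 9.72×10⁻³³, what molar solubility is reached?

Zn₃(PO₄)₂(s) ⇌ 3 Zn²⁺(aq) + 2 PO₄³⁻(aq)
With PO₄³⁻ already at 2.23×10⁻² M and s small, take [PO₄³⁻] ≈ 2.23×10⁻² M and [Zn²⁺] = 3s.
Ksp = [Zn²⁺]^3[PO₄³⁻]^2 = (3s)^3(2.23×10⁻²)^2
(3s)^3 = 9.72×10⁻³³ / (2.23×10⁻²)^2 = 1.95×10⁻²⁹
s = 8.98×10⁻¹¹ M

8.98×10⁻¹¹ M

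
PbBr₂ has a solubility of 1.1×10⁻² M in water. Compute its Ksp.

PbBr₂(s) ⇌ Pb²⁺(aq) + 2 Br⁻(aq)
For each mole of PbBr₂ that dissolves per liter, [Pb²⁺] = s and [Br⁻] = 2s; let s denote this solubility.
Ksp = [Pb²⁺][Br⁻]^2 = s · (2s)^2 = 4s^3
Ksp = 4 × (1.1×10⁻²)^3 = 5.3×10⁻⁶

Ksp = 5.3×10⁻⁶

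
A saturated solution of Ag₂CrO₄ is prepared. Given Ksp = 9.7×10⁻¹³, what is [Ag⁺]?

Ag₂CrO₄(s) ⇌ 2 Ag⁺(aq) + CrO₄²⁻(aq)
For each mole of Ag₂CrO₄ that dissolves per liter, [Ag⁺] = 2s and [CrO₄²⁻] = s; let s denote this solubility.
Ksp = [Ag⁺]^2[CrO₄²⁻] = (2s)^2 · s = 4s^3 = 9.7×10⁻¹³
s = 6.2×10⁻⁵ mol/L
[Ag⁺] = 2s = 1.2×10⁻⁴ mol/L

1.2×10⁻⁴ M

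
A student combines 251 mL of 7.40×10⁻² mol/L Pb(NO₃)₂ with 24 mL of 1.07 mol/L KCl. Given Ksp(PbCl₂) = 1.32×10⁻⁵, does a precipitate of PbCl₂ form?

Yes

The combined volume is 275 mL.
[Pb²⁺] = (7.40×10⁻²)(251)/275 = 6.75×10⁻² mol/L
[Cl⁻] = (1.07)(24)/275 = 9.34×10⁻² mol/L
Q = [Pb²⁺][Cl⁻]^2 = 5.89×10⁻⁴
Because Q > Ksp (5.89×10⁻⁴ vs 1.32×10⁻⁵), a precipitate of PbCl₂ forms.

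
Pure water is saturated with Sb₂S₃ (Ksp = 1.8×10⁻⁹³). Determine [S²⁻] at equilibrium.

Sb₂S₃(s) ⇌ 2 Sb³⁺(aq) + 3 S²⁻(aq)
If s mol/L of Sb₂S₃ dissolves, [Sb³⁺] = 2s and [S²⁻] = 3s.
Ksp = [Sb³⁺]^2[S²⁻]^3 = (2s)^2 · (3s)^3 = 108s^5 = 1.8×10⁻⁹³
s = 1.1×10⁻¹⁹ mol/L
[S²⁻] = 3s = 3.3×10⁻¹⁹ mol/L

3.3×10⁻¹⁹ M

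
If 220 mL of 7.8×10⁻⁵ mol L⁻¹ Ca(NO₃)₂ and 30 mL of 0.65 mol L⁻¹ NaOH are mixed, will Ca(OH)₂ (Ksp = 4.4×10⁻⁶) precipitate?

No

After mixing, V = 220 mL + 30 mL = 250 mL.
[Ca²⁺] = (7.8×10⁻⁵)(220)/250 = 6.9×10⁻⁵ mol L⁻¹
[OH⁻] = (0.65)(30)/250 = 7.8×10⁻² mol L⁻¹
Q = [Ca²⁺][OH⁻]^2 = 4.2×10⁻⁷
Since Q (4.2×10⁻⁷) is less than Ksp (4.4×10⁻⁶), no Ca(OH)₂ precipitates.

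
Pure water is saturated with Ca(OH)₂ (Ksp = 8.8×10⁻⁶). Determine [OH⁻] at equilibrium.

2.6×10⁻² M

Ca(OH)₂(s) ⇌ Ca²⁺(aq) + 2 OH⁻(aq)
Let s be the molar solubility. Then [Ca²⁺] = s and [OH⁻] = 2s.
Ksp = [Ca²⁺][OH⁻]^2 = s · (2s)^2 = 4s^3 = 8.8×10⁻⁶
s = 1.3×10⁻² mol/L
[OH⁻] = 2s = 2.6×10⁻² mol/L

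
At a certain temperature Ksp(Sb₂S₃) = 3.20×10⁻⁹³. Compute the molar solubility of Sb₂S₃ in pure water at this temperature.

1.24×10⁻¹⁹ M

Sb₂S₃(s) ⇌ 2 Sb³⁺(aq) + 3 S²⁻(aq)
If s mol/L of Sb₂S₃ dissolves, [Sb³⁺] = 2s and [S²⁻] = 3s.
Ksp = [Sb³⁺]^2[S²⁻]^3 = (2s)^2 · (3s)^3 = 108s^5
108s^5 = 3.20×10⁻⁹³  ⇒  s^5 = 2.96×10⁻⁹⁵
Taking the 5th root, s = 1.24×10⁻¹⁹ mol/L.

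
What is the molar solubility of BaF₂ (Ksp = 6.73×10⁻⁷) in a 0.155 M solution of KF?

BaF₂(s) ⇌ Ba²⁺(aq) + 2 F⁻(aq)
With F⁻ already at 0.155 M and s small, take [F⁻] ≈ 0.155 M and [Ba²⁺] = s.
Ksp = [Ba²⁺][F⁻]^2 = s(0.155)^2
s = 6.73×10⁻⁷ / (0.155)^2 = 2.80×10⁻⁵
s = 2.80×10⁻⁵ M

2.80×10⁻⁵ M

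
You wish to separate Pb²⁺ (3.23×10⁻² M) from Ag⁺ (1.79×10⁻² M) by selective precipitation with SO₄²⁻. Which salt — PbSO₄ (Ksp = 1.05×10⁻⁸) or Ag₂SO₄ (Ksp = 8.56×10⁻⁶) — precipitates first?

The threshold for precipitation is Q = Ksp.
For PbSO₄: [SO₄²⁻] = (Ksp/[Pb²⁺]) = 3.25×10⁻⁷ M
For Ag₂SO₄: [SO₄²⁻] = (Ksp/[Ag⁺]^2) = 2.67×10⁻² M
Since PbSO₄ needs less SO₄²⁻ to reach saturation, it precipitates first.

PbSO₄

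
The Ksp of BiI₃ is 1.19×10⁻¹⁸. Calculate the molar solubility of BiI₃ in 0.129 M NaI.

BiI₃(s) ⇌ Bi³⁺(aq) + 3 I⁻(aq)
The solution already contains I⁻ at 0.129 M. Let s be the molar solubility of BiI₃.
[I⁻] ≈ 0.129 M (common ion dominates); [Bi³⁺] = s.
Ksp = [Bi³⁺][I⁻]^3 = s(0.129)^3
s = 1.19×10⁻¹⁸ / (0.129)^3 = 5.54×10⁻¹⁶
s = 5.54×10⁻¹⁶ M

5.54×10⁻¹⁶ M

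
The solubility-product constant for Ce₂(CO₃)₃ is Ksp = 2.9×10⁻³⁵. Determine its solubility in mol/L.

4.9×10⁻⁸ M

Ce₂(CO₃)₃(s) ⇌ 2 Ce³⁺(aq) + 3 CO₃²⁻(aq)
If s mol/L of Ce₂(CO₃)₃ dissolves, [Ce³⁺] = 2s and [CO₃²⁻] = 3s.
Ksp = [Ce³⁺]^2[CO₃²⁻]^3 = (2s)^2 · (3s)^3 = 108s^5
108s^5 = 2.9×10⁻³⁵  ⇒  s^5 = 2.7×10⁻³⁷
s = 4.9×10⁻⁸ mol/L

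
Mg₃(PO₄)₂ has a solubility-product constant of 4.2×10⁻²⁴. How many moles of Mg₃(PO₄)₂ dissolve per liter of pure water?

Mg₃(PO₄)₂(s) ⇌ 3 Mg²⁺(aq) + 2 PO₄³⁻(aq)
Call the molar solubility s, so that [Mg²⁺] = 3s and [PO₄³⁻] = 2s.
Ksp = [Mg²⁺]^3[PO₄³⁻]^2 = (3s)^3 · (2s)^2 = 108s^5
108s^5 = 4.2×10⁻²⁴  ⇒  s^5 = 3.9×10⁻²⁶
s = 8.3×10⁻⁶ M

8.3×10⁻⁶ M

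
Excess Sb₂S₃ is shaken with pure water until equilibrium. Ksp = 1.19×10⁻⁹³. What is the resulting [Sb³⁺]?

2.04×10⁻¹⁹ M

Sb₂S₃(s) ⇌ 2 Sb³⁺(aq) + 3 S²⁻(aq)
Call the molar solubility s, so that [Sb³⁺] = 2s and [S²⁻] = 3s.
Ksp = [Sb³⁺]^2[S²⁻]^3 = (2s)^2 · (3s)^3 = 108s^5 = 1.19×10⁻⁹³
s = 1.02×10⁻¹⁹ M
[Sb³⁺] = 2s = 2.04×10⁻¹⁹ M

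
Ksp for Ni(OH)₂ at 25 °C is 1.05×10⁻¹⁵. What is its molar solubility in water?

6.40×10⁻⁶ M

Ni(OH)₂(s) ⇌ Ni²⁺(aq) + 2 OH⁻(aq)
With molar solubility s: [Ni²⁺] = s, [OH⁻] = 2s.
Ksp = [Ni²⁺][OH⁻]^2 = s · (2s)^2 = 4s^3
4s^3 = 1.05×10⁻¹⁵  ⇒  s^3 = 2.63×10⁻¹⁶
Taking the 3rd root, s = 6.40×10⁻⁶ mol L⁻¹.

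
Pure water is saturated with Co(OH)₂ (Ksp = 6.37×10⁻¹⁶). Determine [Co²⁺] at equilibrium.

Co(OH)₂(s) ⇌ Co²⁺(aq) + 2 OH⁻(aq)
Let s be the molar solubility. Then [Co²⁺] = s and [OH⁻] = 2s.
Ksp = [Co²⁺][OH⁻]^2 = s · (2s)^2 = 4s^3 = 6.37×10⁻¹⁶
s = 5.42×10⁻⁶ mol/L
[Co²⁺] = s = 5.42×10⁻⁶ mol/L

5.42×10⁻⁶ M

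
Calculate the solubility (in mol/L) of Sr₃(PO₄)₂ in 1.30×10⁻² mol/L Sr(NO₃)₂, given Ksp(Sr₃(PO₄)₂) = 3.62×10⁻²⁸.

6.42×10⁻¹² M

Sr₃(PO₄)₂(s) ⇌ 3 Sr²⁺(aq) + 2 PO₄³⁻(aq)
With Sr²⁺ already at 1.30×10⁻² mol/L and s small, take [Sr²⁺] ≈ 1.30×10⁻² mol/L and [PO₄³⁻] = 2s.
Ksp = [Sr²⁺]^3[PO₄³⁻]^2 = (1.30×10⁻²)^3(2s)^2
(2s)^2 = 3.62×10⁻²⁸ / (1.30×10⁻²)^3 = 1.65×10⁻²²
s = 6.42×10⁻¹² mol/L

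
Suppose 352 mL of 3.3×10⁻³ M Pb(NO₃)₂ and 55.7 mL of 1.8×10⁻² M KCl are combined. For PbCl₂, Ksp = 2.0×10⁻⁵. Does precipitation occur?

No

Total volume after mixing = 352 + 55.7 = 407.7 mL.
[Pb²⁺] = (3.3×10⁻³)(352)/407.7 = 2.8×10⁻³ M
[Cl⁻] = (1.8×10⁻²)(55.7)/407.7 = 2.5×10⁻³ M
Q = [Pb²⁺][Cl⁻]^2 = 1.7×10⁻⁸
Q < Ksp (1.7×10⁻⁸ vs 2.0×10⁻⁵); the solution remains unsaturated and no precipitate forms.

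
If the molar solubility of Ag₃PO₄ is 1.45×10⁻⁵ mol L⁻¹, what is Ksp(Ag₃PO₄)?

Ag₃PO₄(s) ⇌ 3 Ag⁺(aq) + PO₄³⁻(aq)
Call the molar solubility s, so that [Ag⁺] = 3s and [PO₄³⁻] = s.
Ksp = [Ag⁺]^3[PO₄³⁻] = (3s)^3 · s = 27s^4
Ksp = 27 × (1.45×10⁻⁵)^4 = 1.19×10⁻¹⁸

Ksp = 1.19×10⁻¹⁸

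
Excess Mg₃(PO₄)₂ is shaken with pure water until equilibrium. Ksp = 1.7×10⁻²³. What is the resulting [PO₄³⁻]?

2.2×10⁻⁵ M

Mg₃(PO₄)₂(s) ⇌ 3 Mg²⁺(aq) + 2 PO₄³⁻(aq)
With molar solubility s: [Mg²⁺] = 3s, [PO₄³⁻] = 2s.
Ksp = [Mg²⁺]^3[PO₄³⁻]^2 = (3s)^3 · (2s)^2 = 108s^5 = 1.7×10⁻²³
s = 1.1×10⁻⁵ mol L⁻¹
[PO₄³⁻] = 2s = 2.2×10⁻⁵ mol L⁻¹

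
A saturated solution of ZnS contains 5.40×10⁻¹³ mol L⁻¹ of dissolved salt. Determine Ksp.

ZnS(s) ⇌ Zn²⁺(aq) + S²⁻(aq)
Call the molar solubility s, so that [Zn²⁺] = s and [S²⁻] = s.
Ksp = [Zn²⁺][S²⁻] = s · s = s^2
Ksp = (5.40×10⁻¹³)^2 = 2.92×10⁻²⁵

Ksp = 2.92×10⁻²⁵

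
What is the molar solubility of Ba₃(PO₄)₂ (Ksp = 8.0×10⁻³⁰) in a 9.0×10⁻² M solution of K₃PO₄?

Ba₃(PO₄)₂(s) ⇌ 3 Ba²⁺(aq) + 2 PO₄³⁻(aq)
The solution already contains PO₄³⁻ at 9.0×10⁻² M. Let s be the molar solubility of Ba₃(PO₄)₂.
[PO₄³⁻] ≈ 9.0×10⁻² M (common ion dominates); [Ba²⁺] = 3s.
Ksp = [Ba²⁺]^3[PO₄³⁻]^2 = (3s)^3(9.0×10⁻²)^2
(3s)^3 = 8.0×10⁻³⁰ / (9.0×10⁻²)^2 = 9.9×10⁻²⁸
s = 3.3×10⁻¹⁰ M

3.3×10⁻¹⁰ M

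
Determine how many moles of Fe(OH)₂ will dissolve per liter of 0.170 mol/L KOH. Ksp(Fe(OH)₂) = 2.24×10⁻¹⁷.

Fe(OH)₂(s) ⇌ Fe²⁺(aq) + 2 OH⁻(aq)
OH⁻ is already present at 0.170 mol/L. If s mol/L of Fe(OH)₂ dissolves, [Fe²⁺] = s while [OH⁻] ≈ 0.170 mol/L.
Ksp = [Fe²⁺][OH⁻]^2 = s(0.170)^2
s = 2.24×10⁻¹⁷ / (0.170)^2 = 7.75×10⁻¹⁶
s = 7.75×10⁻¹⁶ mol/L

7.75×10⁻¹⁶ M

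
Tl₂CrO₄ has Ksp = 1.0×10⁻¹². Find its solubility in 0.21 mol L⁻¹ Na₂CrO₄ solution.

Tl₂CrO₄(s) ⇌ 2 Tl⁺(aq) + CrO₄²⁻(aq)
CrO₄²⁻ is already present at 0.21 mol L⁻¹. If s mol/L of Tl₂CrO₄ dissolves, [Tl⁺] = 2s while [CrO₄²⁻] ≈ 0.21 mol L⁻¹.
Ksp = [Tl⁺]^2[CrO₄²⁻] = (2s)^2(0.21)
(2s)^2 = 1.0×10⁻¹² / (0.21) = 4.8×10⁻¹²
s = 1.1×10⁻⁶ mol L⁻¹

1.1×10⁻⁶ M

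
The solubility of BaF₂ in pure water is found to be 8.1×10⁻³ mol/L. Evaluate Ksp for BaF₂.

BaF₂(s) ⇌ Ba²⁺(aq) + 2 F⁻(aq)
With molar solubility s: [Ba²⁺] = s, [F⁻] = 2s.
Ksp = [Ba²⁺][F⁻]^2 = s · (2s)^2 = 4s^3
Ksp = 4 × (8.1×10⁻³)^3 = 2.1×10⁻⁶

Ksp = 2.1×10⁻⁶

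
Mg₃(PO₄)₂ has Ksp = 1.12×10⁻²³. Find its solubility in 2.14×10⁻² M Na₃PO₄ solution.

9.68×10⁻⁸ M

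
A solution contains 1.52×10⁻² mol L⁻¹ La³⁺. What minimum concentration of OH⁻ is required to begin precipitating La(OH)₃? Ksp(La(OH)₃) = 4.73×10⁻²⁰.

1.46×10⁻⁶ M

A salt starts to precipitate once the ion product Q reaches its Ksp.
La(OH)₃(s) ⇌ La³⁺(aq) + 3 OH⁻(aq)
Ksp = [La³⁺][OH⁻]^3 = [OH⁻]^3(1.52×10⁻²)
[OH⁻]^3 = 4.73×10⁻²⁰ / (1.52×10⁻²) = 3.11×10⁻¹⁸
[OH⁻] = 1.46×10⁻⁶ mol L⁻¹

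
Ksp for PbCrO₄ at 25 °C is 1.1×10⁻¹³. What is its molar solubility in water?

3.3×10⁻⁷ M

PbCrO₄(s) ⇌ Pb²⁺(aq) + CrO₄²⁻(aq)
For each mole of PbCrO₄ that dissolves per liter, [Pb²⁺] = s and [CrO₄²⁻] = s; let s denote this solubility.
Ksp = [Pb²⁺][CrO₄²⁻] = s · s = s^2
s^2 = 1.1×10⁻¹³
s = (1.1×10⁻¹³)^(1/2) = 3.3×10⁻⁷ mol L⁻¹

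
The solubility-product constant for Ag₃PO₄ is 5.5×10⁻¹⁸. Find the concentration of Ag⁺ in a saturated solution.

Ag₃PO₄(s) ⇌ 3 Ag⁺(aq) + PO₄³⁻(aq)
Call the molar solubility s, so that [Ag⁺] = 3s and [PO₄³⁻] = s.
Ksp = [Ag⁺]^3[PO₄³⁻] = (3s)^3 · s = 27s^4 = 5.5×10⁻¹⁸
s = 2.1×10⁻⁵ mol L⁻¹
[Ag⁺] = 3s = 6.4×10⁻⁵ mol L⁻¹

6.4×10⁻⁵ M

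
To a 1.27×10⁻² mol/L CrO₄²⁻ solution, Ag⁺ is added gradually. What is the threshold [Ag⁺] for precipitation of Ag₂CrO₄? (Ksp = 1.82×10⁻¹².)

1.20×10⁻⁵ M

A salt starts to precipitate once the ion product Q reaches its Ksp.
Ag₂CrO₄(s) ⇌ 2 Ag⁺(aq) + CrO₄²⁻(aq)
Ksp = [Ag⁺]^2[CrO₄²⁻] = [Ag⁺]^2(1.27×10⁻²)
[Ag⁺]^2 = 1.82×10⁻¹² / (1.27×10⁻²) = 1.43×10⁻¹⁰
[Ag⁺] = 1.20×10⁻⁵ mol/L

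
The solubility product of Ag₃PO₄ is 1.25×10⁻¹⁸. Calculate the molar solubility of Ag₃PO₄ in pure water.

Ag₃PO₄(s) ⇌ 3 Ag⁺(aq) + PO₄³⁻(aq)
Call the molar solubility s, so that [Ag⁺] = 3s and [PO₄³⁻] = s.
Ksp = [Ag⁺]^3[PO₄³⁻] = (3s)^3 · s = 27s^4
27s^4 = 1.25×10⁻¹⁸  ⇒  s^4 = 4.63×10⁻²⁰
s = 1.47×10⁻⁵ mol L⁻¹

1.47×10⁻⁵ M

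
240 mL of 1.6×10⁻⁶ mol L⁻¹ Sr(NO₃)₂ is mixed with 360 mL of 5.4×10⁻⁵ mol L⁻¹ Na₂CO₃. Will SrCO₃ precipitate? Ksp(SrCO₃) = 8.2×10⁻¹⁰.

No

Total volume after mixing = 240 + 360 = 600 mL.
[Sr²⁺] = (1.6×10⁻⁶)(240)/600 = 6.4×10⁻⁷ mol L⁻¹
[CO₃²⁻] = (5.4×10⁻⁵)(360)/600 = 3.2×10⁻⁵ mol L⁻¹
Q = [Sr²⁺][CO₃²⁻] = 2.1×10⁻¹¹
Q = 2.1×10⁻¹¹ < Ksp = 8.2×10⁻¹⁰, so the solution is unsaturated and no precipitate forms.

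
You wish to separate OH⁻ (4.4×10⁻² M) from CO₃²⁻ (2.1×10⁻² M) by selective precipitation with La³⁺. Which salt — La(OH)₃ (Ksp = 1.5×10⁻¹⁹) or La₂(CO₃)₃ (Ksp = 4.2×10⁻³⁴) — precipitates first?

Precipitation begins when Q = Ksp.
For La(OH)₃: [La³⁺] = (Ksp/[OH⁻]^3) = 1.8×10⁻¹⁵ M
For La₂(CO₃)₃: [La³⁺] = (Ksp/[CO₃²⁻]^3)^(1/2) = 6.7×10⁻¹⁵ M
La(OH)₃ requires the lower [La³⁺], so it precipitates first.

La(OH)₃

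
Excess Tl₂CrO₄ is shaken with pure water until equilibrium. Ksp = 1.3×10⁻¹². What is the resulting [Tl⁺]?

1.4×10⁻⁴ M

Tl₂CrO₄(s) ⇌ 2 Tl⁺(aq) + CrO₄²⁻(aq)
If s mol/L of Tl₂CrO₄ dissolves, [Tl⁺] = 2s and [CrO₄²⁻] = s.
Ksp = [Tl⁺]^2[CrO₄²⁻] = (2s)^2 · s = 4s^3 = 1.3×10⁻¹²
s = 6.9×10⁻⁵ mol L⁻¹
[Tl⁺] = 2s = 1.4×10⁻⁴ mol L⁻¹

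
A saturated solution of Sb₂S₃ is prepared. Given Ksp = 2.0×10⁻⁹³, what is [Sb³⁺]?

2.3×10⁻¹⁹ M

Sb₂S₃(s) ⇌ 2 Sb³⁺(aq) + 3 S²⁻(aq)
For each mole of Sb₂S₃ that dissolves per liter, [Sb³⁺] = 2s and [S²⁻] = 3s; let s denote this solubility.
Ksp = [Sb³⁺]^2[S²⁻]^3 = (2s)^2 · (3s)^3 = 108s^5 = 2.0×10⁻⁹³
s = 1.1×10⁻¹⁹ M
[Sb³⁺] = 2s = 2.3×10⁻¹⁹ M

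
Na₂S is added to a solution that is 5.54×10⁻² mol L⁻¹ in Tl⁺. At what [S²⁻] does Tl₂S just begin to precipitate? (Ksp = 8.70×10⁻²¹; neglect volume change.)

The threshold for precipitation is Q = Ksp.
Tl₂S(s) ⇌ 2 Tl⁺(aq) + S²⁻(aq)
Ksp = [Tl⁺]^2[S²⁻] = [S²⁻](5.54×10⁻²)^2
[S²⁻] = 8.70×10⁻²¹ / (5.54×10⁻²)^2 = 2.83×10⁻¹⁸
[S²⁻] = 2.83×10⁻¹⁸ mol L⁻¹

2.83×10⁻¹⁸ M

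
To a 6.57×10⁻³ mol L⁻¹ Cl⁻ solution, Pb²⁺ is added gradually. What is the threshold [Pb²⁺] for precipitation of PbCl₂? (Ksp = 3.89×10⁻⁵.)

0.901 M

Precipitation begins when Q = Ksp.
PbCl₂(s) ⇌ Pb²⁺(aq) + 2 Cl⁻(aq)
Ksp = [Pb²⁺][Cl⁻]^2 = [Pb²⁺](6.57×10⁻³)^2
[Pb²⁺] = 3.89×10⁻⁵ / (6.57×10⁻³)^2 = 0.901
[Pb²⁺] = 0.901 mol L⁻¹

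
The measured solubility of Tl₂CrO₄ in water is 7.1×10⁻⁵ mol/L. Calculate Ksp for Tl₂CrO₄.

Ksp = 1.4×10⁻¹²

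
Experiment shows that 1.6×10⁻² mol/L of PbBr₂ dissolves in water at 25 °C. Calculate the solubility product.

PbBr₂(s) ⇌ Pb²⁺(aq) + 2 Br⁻(aq)
With molar solubility s: [Pb²⁺] = s, [Br⁻] = 2s.
Ksp = [Pb²⁺][Br⁻]^2 = s · (2s)^2 = 4s^3
Ksp = 4 × (1.6×10⁻²)^3 = 1.6×10⁻⁵

Ksp = 1.6×10⁻⁵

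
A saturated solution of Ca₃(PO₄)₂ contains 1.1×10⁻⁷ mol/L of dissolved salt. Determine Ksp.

Ca₃(PO₄)₂(s) ⇌ 3 Ca²⁺(aq) + 2 PO₄³⁻(aq)
Call the molar solubility s, so that [Ca²⁺] = 3s and [PO₄³⁻] = 2s.
Ksp = [Ca²⁺]^3[PO₄³⁻]^2 = (3s)^3 · (2s)^2 = 108s^5
Ksp = 108 × (1.1×10⁻⁷)^5 = 1.7×10⁻³³

Ksp = 1.7×10⁻³³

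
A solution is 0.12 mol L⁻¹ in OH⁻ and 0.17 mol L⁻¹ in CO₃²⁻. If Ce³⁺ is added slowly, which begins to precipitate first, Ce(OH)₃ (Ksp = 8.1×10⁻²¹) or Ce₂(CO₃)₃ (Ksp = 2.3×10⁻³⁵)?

Ce(OH)₃

Each salt precipitates once Q = Ksp for that salt.
For Ce(OH)₃: [Ce³⁺] = (Ksp/[OH⁻]^3) = 4.7×10⁻¹⁸ mol L⁻¹
For Ce₂(CO₃)₃: [Ce³⁺] = (Ksp/[CO₃²⁻]^3)^(1/2) = 6.8×10⁻¹⁷ mol L⁻¹
The smaller threshold [Ce³⁺] is reached first, so Ce(OH)₃ precipitates first.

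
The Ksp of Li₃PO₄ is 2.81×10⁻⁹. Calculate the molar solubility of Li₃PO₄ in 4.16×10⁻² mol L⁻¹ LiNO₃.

Li₃PO₄(s) ⇌ 3 Li⁺(aq) + PO₄³⁻(aq)
Li⁺ is already present at 4.16×10⁻² mol L⁻¹. If s mol/L of Li₃PO₄ dissolves, [PO₄³⁻] = s while [Li⁺] ≈ 4.16×10⁻² mol L⁻¹.
Ksp = [Li⁺]^3[PO₄³⁻] = (4.16×10⁻²)^3s
s = 2.81×10⁻⁹ / (4.16×10⁻²)^3 = 3.90×10⁻⁵
s = 3.90×10⁻⁵ mol L⁻¹

3.90×10⁻⁵ M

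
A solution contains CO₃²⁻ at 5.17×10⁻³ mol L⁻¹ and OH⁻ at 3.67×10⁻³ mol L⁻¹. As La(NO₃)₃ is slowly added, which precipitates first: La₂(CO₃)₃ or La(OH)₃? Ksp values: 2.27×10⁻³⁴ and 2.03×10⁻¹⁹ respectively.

Precipitation begins when Q = Ksp.
For La₂(CO₃)₃: [La³⁺] = (Ksp/[CO₃²⁻]^3)^(1/2) = 4.05×10⁻¹⁴ mol L⁻¹
For La(OH)₃: [La³⁺] = (Ksp/[OH⁻]^3) = 4.11×10⁻¹² mol L⁻¹
La₂(CO₃)₃ requires the lower [La³⁺], so it precipitates first.

La₂(CO₃)₃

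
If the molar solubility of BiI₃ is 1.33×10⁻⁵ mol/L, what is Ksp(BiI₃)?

BiI₃(s) ⇌ Bi³⁺(aq) + 3 I⁻(aq)
Call the molar solubility s, so that [Bi³⁺] = s and [I⁻] = 3s.
Ksp = [Bi³⁺][I⁻]^3 = s · (3s)^3 = 27s^4
Ksp = 27 × (1.33×10⁻⁵)^4 = 8.45×10⁻¹⁹

Ksp = 8.45×10⁻¹⁹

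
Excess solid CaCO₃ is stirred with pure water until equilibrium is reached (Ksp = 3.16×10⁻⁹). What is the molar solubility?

5.62×10⁻⁵ M

CaCO₃(s) ⇌ Ca²⁺(aq) + CO₃²⁻(aq)
If s mol/L of CaCO₃ dissolves, [Ca²⁺] = s and [CO₃²⁻] = s.
Ksp = [Ca²⁺][CO₃²⁻] = s · s = s^2
s^2 = 3.16×10⁻⁹
s = 5.62×10⁻⁵ mol L⁻¹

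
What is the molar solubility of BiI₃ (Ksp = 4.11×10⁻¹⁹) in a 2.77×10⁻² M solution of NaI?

1.93×10⁻¹⁴ M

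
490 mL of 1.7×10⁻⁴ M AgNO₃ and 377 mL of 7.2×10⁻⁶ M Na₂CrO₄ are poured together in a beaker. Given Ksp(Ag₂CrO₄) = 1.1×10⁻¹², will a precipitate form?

No

The combined volume is 867 mL.
[Ag⁺] = (1.7×10⁻⁴)(490)/867 = 9.6×10⁻⁵ M
[CrO₄²⁻] = (7.2×10⁻⁶)(377)/867 = 3.1×10⁻⁶ M
Q = [Ag⁺]^2[CrO₄²⁻] = 2.9×10⁻¹⁴
Q < Ksp (2.9×10⁻¹⁴ vs 1.1×10⁻¹²); the solution remains unsaturated and no precipitate forms.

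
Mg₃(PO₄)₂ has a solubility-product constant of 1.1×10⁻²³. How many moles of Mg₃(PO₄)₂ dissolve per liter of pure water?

1.0×10⁻⁵ M

Mg₃(PO₄)₂(s) ⇌ 3 Mg²⁺(aq) + 2 PO₄³⁻(aq)
Let s be the molar solubility. Then [Mg²⁺] = 3s and [PO₄³⁻] = 2s.
Ksp = [Mg²⁺]^3[PO₄³⁻]^2 = (3s)^3 · (2s)^2 = 108s^5
108s^5 = 1.1×10⁻²³  ⇒  s^5 = 1.0×10⁻²⁵
s = 1.0×10⁻⁵ mol/L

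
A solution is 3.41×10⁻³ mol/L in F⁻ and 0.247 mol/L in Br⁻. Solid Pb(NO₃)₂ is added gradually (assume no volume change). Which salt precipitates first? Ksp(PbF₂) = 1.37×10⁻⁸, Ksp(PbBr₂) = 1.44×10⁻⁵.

PbBr₂

Each salt precipitates once Q = Ksp for that salt.
For PbF₂: [Pb²⁺] = (Ksp/[F⁻]^2) = 1.18×10⁻³ mol/L
For PbBr₂: [Pb²⁺] = (Ksp/[Br⁻]^2) = 2.36×10⁻⁴ mol/L
The smaller threshold [Pb²⁺] is reached first, so PbBr₂ precipitates first.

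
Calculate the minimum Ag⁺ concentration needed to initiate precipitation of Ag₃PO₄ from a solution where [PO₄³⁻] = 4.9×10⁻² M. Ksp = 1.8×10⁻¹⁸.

3.3×10⁻⁶ M

Precipitation of each salt begins when its ion product equals Ksp.
Ag₃PO₄(s) ⇌ 3 Ag⁺(aq) + PO₄³⁻(aq)
Ksp = [Ag⁺]^3[PO₄³⁻] = [Ag⁺]^3(4.9×10⁻²)
[Ag⁺]^3 = 1.8×10⁻¹⁸ / (4.9×10⁻²) = 3.7×10⁻¹⁷
[Ag⁺] = 3.3×10⁻⁶ M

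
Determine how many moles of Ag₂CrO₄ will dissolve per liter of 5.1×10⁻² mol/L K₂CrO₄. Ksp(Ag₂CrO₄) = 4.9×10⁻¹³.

1.5×10⁻⁶ M

Ag₂CrO₄(s) ⇌ 2 Ag⁺(aq) + CrO₄²⁻(aq)
CrO₄²⁻ is already present at 5.1×10⁻² mol/L. If s mol/L of Ag₂CrO₄ dissolves, [Ag⁺] = 2s while [CrO₄²⁻] ≈ 5.1×10⁻² mol/L.
Ksp = [Ag⁺]^2[CrO₄²⁻] = (2s)^2(5.1×10⁻²)
(2s)^2 = 4.9×10⁻¹³ / (5.1×10⁻²) = 9.6×10⁻¹²
s = 1.5×10⁻⁶ mol/L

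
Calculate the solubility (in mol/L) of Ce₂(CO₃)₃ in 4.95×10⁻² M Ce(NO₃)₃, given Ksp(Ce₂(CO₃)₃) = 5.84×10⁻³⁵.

9.59×10⁻¹² M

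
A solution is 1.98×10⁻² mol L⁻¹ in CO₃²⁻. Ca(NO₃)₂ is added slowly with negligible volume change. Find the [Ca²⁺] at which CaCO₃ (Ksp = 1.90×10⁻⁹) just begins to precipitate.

9.60×10⁻⁸ M

Precipitation begins when Q = Ksp.
CaCO₃(s) ⇌ Ca²⁺(aq) + CO₃²⁻(aq)
Ksp = [Ca²⁺][CO₃²⁻] = [Ca²⁺](1.98×10⁻²)
[Ca²⁺] = 1.90×10⁻⁹ / (1.98×10⁻²) = 9.60×10⁻⁸
[Ca²⁺] = 9.60×10⁻⁸ mol L⁻¹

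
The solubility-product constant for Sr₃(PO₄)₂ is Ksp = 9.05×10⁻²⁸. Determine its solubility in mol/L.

1.53×10⁻⁶ M

Sr₃(PO₄)₂(s) ⇌ 3 Sr²⁺(aq) + 2 PO₄³⁻(aq)
Let s be the molar solubility. Then [Sr²⁺] = 3s and [PO₄³⁻] = 2s.
Ksp = [Sr²⁺]^3[PO₄³⁻]^2 = (3s)^3 · (2s)^2 = 108s^5
108s^5 = 9.05×10⁻²⁸  ⇒  s^5 = 8.38×10⁻³⁰
Taking the 5th root, s = 1.53×10⁻⁶ M.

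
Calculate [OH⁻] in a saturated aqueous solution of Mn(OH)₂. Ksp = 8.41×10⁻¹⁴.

Mn(OH)₂(s) ⇌ Mn²⁺(aq) + 2 OH⁻(aq)
Call the molar solubility s, so that [Mn²⁺] = s and [OH⁻] = 2s.
Ksp = [Mn²⁺][OH⁻]^2 = s · (2s)^2 = 4s^3 = 8.41×10⁻¹⁴
s = 2.76×10⁻⁵ mol L⁻¹
[OH⁻] = 2s = 5.52×10⁻⁵ mol L⁻¹

5.52×10⁻⁵ M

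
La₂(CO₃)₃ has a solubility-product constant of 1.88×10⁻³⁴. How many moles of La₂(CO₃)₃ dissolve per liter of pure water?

La₂(CO₃)₃(s) ⇌ 2 La³⁺(aq) + 3 CO₃²⁻(aq)
Let s be the molar solubility. Then [La³⁺] = 2s and [CO₃²⁻] = 3s.
Ksp = [La³⁺]^2[CO₃²⁻]^3 = (2s)^2 · (3s)^3 = 108s^5
108s^5 = 1.88×10⁻³⁴  ⇒  s^5 = 1.74×10⁻³⁶
s = 7.05×10⁻⁸ mol/L

7.05×10⁻⁸ M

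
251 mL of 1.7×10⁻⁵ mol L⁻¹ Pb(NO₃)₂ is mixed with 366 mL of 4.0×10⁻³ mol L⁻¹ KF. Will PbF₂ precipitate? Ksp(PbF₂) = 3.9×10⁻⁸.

No

Total volume after mixing = 251 + 366 = 617 mL.
[Pb²⁺] = (1.7×10⁻⁵)(251)/617 = 6.9×10⁻⁶ mol L⁻¹
[F⁻] = (4.0×10⁻³)(366)/617 = 2.4×10⁻³ mol L⁻¹
Q = [Pb²⁺][F⁻]^2 = 3.9×10⁻¹¹
Q < Ksp (3.9×10⁻¹¹ vs 3.9×10⁻⁸); the solution remains unsaturated and no precipitate forms.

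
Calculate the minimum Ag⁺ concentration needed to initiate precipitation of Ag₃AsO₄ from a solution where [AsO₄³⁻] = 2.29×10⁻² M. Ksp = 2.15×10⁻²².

2.11×10⁻⁷ M

A salt starts to precipitate once the ion product Q reaches its Ksp.
Ag₃AsO₄(s) ⇌ 3 Ag⁺(aq) + AsO₄³⁻(aq)
Ksp = [Ag⁺]^3[AsO₄³⁻] = [Ag⁺]^3(2.29×10⁻²)
[Ag⁺]^3 = 2.15×10⁻²² / (2.29×10⁻²) = 9.39×10⁻²¹
[Ag⁺] = 2.11×10⁻⁷ M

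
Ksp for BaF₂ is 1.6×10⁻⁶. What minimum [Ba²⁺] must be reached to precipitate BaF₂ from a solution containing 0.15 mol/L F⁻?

7.1×10⁻⁵ M

Precipitation of each salt begins when its ion product equals Ksp.
BaF₂(s) ⇌ Ba²⁺(aq) + 2 F⁻(aq)
Ksp = [Ba²⁺][F⁻]^2 = [Ba²⁺](0.15)^2
[Ba²⁺] = 1.6×10⁻⁶ / (0.15)^2 = 7.1×10⁻⁵
[Ba²⁺] = 7.1×10⁻⁵ mol/L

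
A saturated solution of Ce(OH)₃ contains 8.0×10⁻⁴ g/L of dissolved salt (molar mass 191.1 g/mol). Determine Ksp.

Ksp = 8.3×10⁻²¹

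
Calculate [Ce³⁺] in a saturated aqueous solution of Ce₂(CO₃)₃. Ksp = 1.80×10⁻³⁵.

Ce₂(CO₃)₃(s) ⇌ 2 Ce³⁺(aq) + 3 CO₃²⁻(aq)
Let s be the molar solubility. Then [Ce³⁺] = 2s and [CO₃²⁻] = 3s.
Ksp = [Ce³⁺]^2[CO₃²⁻]^3 = (2s)^2 · (3s)^3 = 108s^5 = 1.80×10⁻³⁵
s = 4.41×10⁻⁸ mol L⁻¹
[Ce³⁺] = 2s = 8.82×10⁻⁸ mol L⁻¹

8.82×10⁻⁸ M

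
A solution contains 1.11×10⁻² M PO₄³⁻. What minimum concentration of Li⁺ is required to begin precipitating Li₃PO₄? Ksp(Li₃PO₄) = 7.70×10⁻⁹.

The threshold for precipitation is Q = Ksp.
Li₃PO₄(s) ⇌ 3 Li⁺(aq) + PO₄³⁻(aq)
Ksp = [Li⁺]^3[PO₄³⁻] = [Li⁺]^3(1.11×10⁻²)
[Li⁺]^3 = 7.70×10⁻⁹ / (1.11×10⁻²) = 6.94×10⁻⁷
[Li⁺] = 8.85×10⁻³ M

8.85×10⁻³ M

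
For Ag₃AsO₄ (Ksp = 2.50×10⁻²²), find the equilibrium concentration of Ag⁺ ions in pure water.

5.23×10⁻⁶ M

Ag₃AsO₄(s) ⇌ 3 Ag⁺(aq) + AsO₄³⁻(aq)
With molar solubility s: [Ag⁺] = 3s, [AsO₄³⁻] = s.
Ksp = [Ag⁺]^3[AsO₄³⁻] = (3s)^3 · s = 27s^4 = 2.50×10⁻²²
s = 1.74×10⁻⁶ M
[Ag⁺] = 3s = 5.23×10⁻⁶ M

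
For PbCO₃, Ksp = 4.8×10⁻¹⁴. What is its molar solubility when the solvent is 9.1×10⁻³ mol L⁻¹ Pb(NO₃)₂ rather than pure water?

5.3×10⁻¹² M

PbCO₃(s) ⇌ Pb²⁺(aq) + CO₃²⁻(aq)
Pb²⁺ is already present at 9.1×10⁻³ mol L⁻¹. If s mol/L of PbCO₃ dissolves, [CO₃²⁻] = s while [Pb²⁺] ≈ 9.1×10⁻³ mol L⁻¹.
Ksp = [Pb²⁺][CO₃²⁻] = (9.1×10⁻³)s
s = 4.8×10⁻¹⁴ / (9.1×10⁻³) = 5.3×10⁻¹²
s = 5.3×10⁻¹² mol L⁻¹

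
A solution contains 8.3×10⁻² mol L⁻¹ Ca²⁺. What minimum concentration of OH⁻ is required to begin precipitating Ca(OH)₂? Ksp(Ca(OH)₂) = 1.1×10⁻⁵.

Precipitation begins when Q = Ksp.
Ca(OH)₂(s) ⇌ Ca²⁺(aq) + 2 OH⁻(aq)
Ksp = [Ca²⁺][OH⁻]^2 = [OH⁻]^2(8.3×10⁻²)
[OH⁻]^2 = 1.1×10⁻⁵ / (8.3×10⁻²) = 1.3×10⁻⁴
[OH⁻] = 1.2×10⁻² mol L⁻¹

1.2×10⁻² M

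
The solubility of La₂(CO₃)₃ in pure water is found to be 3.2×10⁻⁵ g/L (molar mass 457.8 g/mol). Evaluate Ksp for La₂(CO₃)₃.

Ksp = 1.8×10⁻³⁴

Convert to molarity: s = 3.2×10⁻⁵ / 457.8 = 6.990×10⁻⁸ mol/L
La₂(CO₃)₃(s) ⇌ 2 La³⁺(aq) + 3 CO₃²⁻(aq)
If s mol/L of La₂(CO₃)₃ dissolves, [La³⁺] = 2s and [CO₃²⁻] = 3s.
Ksp = [La³⁺]^2[CO₃²⁻]^3 = (2s)^2 · (3s)^3 = 108s^5
Ksp = 108 × (6.990×10⁻⁸)^5 = 1.8×10⁻³⁴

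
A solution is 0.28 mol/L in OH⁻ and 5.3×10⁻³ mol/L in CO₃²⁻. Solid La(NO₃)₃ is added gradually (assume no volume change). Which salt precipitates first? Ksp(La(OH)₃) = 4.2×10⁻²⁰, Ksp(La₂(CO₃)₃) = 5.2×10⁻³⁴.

A salt starts to precipitate once the ion product Q reaches its Ksp.
For La(OH)₃: [La³⁺] = (Ksp/[OH⁻]^3) = 1.9×10⁻¹⁸ mol/L
For La₂(CO₃)₃: [La³⁺] = (Ksp/[CO₃²⁻]^3)^(1/2) = 5.9×10⁻¹⁴ mol/L
Since La(OH)₃ needs less La³⁺ to reach saturation, it precipitates first.

La(OH)₃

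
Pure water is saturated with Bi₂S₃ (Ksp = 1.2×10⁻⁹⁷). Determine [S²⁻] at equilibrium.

4.9×10⁻²⁰ M

Bi₂S₃(s) ⇌ 2 Bi³⁺(aq) + 3 S²⁻(aq)
If s mol/L of Bi₂S₃ dissolves, [Bi³⁺] = 2s and [S²⁻] = 3s.
Ksp = [Bi³⁺]^2[S²⁻]^3 = (2s)^2 · (3s)^3 = 108s^5 = 1.2×10⁻⁹⁷
s = 1.6×10⁻²⁰ mol L⁻¹
[S²⁻] = 3s = 4.9×10⁻²⁰ mol L⁻¹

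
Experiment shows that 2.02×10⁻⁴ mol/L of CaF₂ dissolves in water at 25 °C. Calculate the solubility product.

CaF₂(s) ⇌ Ca²⁺(aq) + 2 F⁻(aq)
For each mole of CaF₂ that dissolves per liter, [Ca²⁺] = s and [F⁻] = 2s; let s denote this solubility.
Ksp = [Ca²⁺][F⁻]^2 = s · (2s)^2 = 4s^3
Ksp = 4 × (2.02×10⁻⁴)^3 = 3.30×10⁻¹¹

Ksp = 3.30×10⁻¹¹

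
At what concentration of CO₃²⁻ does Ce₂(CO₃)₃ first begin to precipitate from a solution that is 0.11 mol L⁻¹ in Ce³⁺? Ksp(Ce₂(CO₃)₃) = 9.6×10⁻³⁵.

2.0×10⁻¹¹ M

The threshold for precipitation is Q = Ksp.
Ce₂(CO₃)₃(s) ⇌ 2 Ce³⁺(aq) + 3 CO₃²⁻(aq)
Ksp = [Ce³⁺]^2[CO₃²⁻]^3 = [CO₃²⁻]^3(0.11)^2
[CO₃²⁻]^3 = 9.6×10⁻³⁵ / (0.11)^2 = 7.9×10⁻³³
[CO₃²⁻] = 2.0×10⁻¹¹ mol L⁻¹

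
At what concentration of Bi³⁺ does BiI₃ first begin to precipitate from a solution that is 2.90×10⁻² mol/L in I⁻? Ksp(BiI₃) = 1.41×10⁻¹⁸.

Precipitation begins when Q = Ksp.
BiI₃(s) ⇌ Bi³⁺(aq) + 3 I⁻(aq)
Ksp = [Bi³⁺][I⁻]^3 = [Bi³⁺](2.90×10⁻²)^3
[Bi³⁺] = 1.41×10⁻¹⁸ / (2.90×10⁻²)^3 = 5.78×10⁻¹⁴
[Bi³⁺] = 5.78×10⁻¹⁴ mol/L

5.78×10⁻¹⁴ M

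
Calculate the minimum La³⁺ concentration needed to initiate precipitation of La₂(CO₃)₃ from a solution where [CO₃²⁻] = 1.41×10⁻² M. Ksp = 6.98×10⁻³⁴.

1.58×10⁻¹⁴ M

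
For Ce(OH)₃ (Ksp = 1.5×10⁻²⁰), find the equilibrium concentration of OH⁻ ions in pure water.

1.5×10⁻⁵ M

Ce(OH)₃(s) ⇌ Ce³⁺(aq) + 3 OH⁻(aq)
If s mol/L of Ce(OH)₃ dissolves, [Ce³⁺] = s and [OH⁻] = 3s.
Ksp = [Ce³⁺][OH⁻]^3 = s · (3s)^3 = 27s^4 = 1.5×10⁻²⁰
s = 4.9×10⁻⁶ M
[OH⁻] = 3s = 1.5×10⁻⁵ M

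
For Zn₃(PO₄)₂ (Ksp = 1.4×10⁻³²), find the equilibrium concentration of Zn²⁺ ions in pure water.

Zn₃(PO₄)₂(s) ⇌ 3 Zn²⁺(aq) + 2 PO₄³⁻(aq)
Call the molar solubility s, so that [Zn²⁺] = 3s and [PO₄³⁻] = 2s.
Ksp = [Zn²⁺]^3[PO₄³⁻]^2 = (3s)^3 · (2s)^2 = 108s^5 = 1.4×10⁻³²
s = 1.7×10⁻⁷ M
[Zn²⁺] = 3s = 5.0×10⁻⁷ M

5.0×10⁻⁷ M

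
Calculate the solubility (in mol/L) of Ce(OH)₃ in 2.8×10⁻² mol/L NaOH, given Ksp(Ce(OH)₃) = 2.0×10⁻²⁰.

Ce(OH)₃(s) ⇌ Ce³⁺(aq) + 3 OH⁻(aq)
OH⁻ is already present at 2.8×10⁻² mol/L. If s mol/L of Ce(OH)₃ dissolves, [Ce³⁺] = s while [OH⁻] ≈ 2.8×10⁻² mol/L.
Ksp = [Ce³⁺][OH⁻]^3 = s(2.8×10⁻²)^3
s = 2.0×10⁻²⁰ / (2.8×10⁻²)^3 = 9.1×10⁻¹⁶
s = 9.1×10⁻¹⁶ mol/L

9.1×10⁻¹⁶ M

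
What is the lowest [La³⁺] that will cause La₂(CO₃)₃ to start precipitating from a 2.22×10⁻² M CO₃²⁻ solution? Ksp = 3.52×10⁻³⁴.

5.67×10⁻¹⁵ M

The threshold for precipitation is Q = Ksp.
La₂(CO₃)₃(s) ⇌ 2 La³⁺(aq) + 3 CO₃²⁻(aq)
Ksp = [La³⁺]^2[CO₃²⁻]^3 = [La³⁺]^2(2.22×10⁻²)^3
[La³⁺]^2 = 3.52×10⁻³⁴ / (2.22×10⁻²)^3 = 3.22×10⁻²⁹
[La³⁺] = 5.67×10⁻¹⁵ M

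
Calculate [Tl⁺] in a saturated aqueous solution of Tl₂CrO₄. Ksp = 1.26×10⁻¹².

1.36×10⁻⁴ M

Tl₂CrO₄(s) ⇌ 2 Tl⁺(aq) + CrO₄²⁻(aq)
With molar solubility s: [Tl⁺] = 2s, [CrO₄²⁻] = s.
Ksp = [Tl⁺]^2[CrO₄²⁻] = (2s)^2 · s = 4s^3 = 1.26×10⁻¹²
s = 6.80×10⁻⁵ mol/L
[Tl⁺] = 2s = 1.36×10⁻⁴ mol/L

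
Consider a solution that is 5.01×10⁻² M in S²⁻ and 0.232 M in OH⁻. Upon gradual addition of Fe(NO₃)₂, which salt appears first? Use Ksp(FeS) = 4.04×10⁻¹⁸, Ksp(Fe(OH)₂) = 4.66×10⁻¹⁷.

FeS

Precipitation of each salt begins when its ion product equals Ksp.
For FeS: [Fe²⁺] = (Ksp/[S²⁻]) = 8.06×10⁻¹⁷ M
For Fe(OH)₂: [Fe²⁺] = (Ksp/[OH⁻]^2) = 8.66×10⁻¹⁶ M
The smaller threshold [Fe²⁺] is reached first, so FeS precipitates first.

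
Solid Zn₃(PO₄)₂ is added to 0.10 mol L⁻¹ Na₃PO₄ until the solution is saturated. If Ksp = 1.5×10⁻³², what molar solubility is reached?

Zn₃(PO₄)₂(s) ⇌ 3 Zn²⁺(aq) + 2 PO₄³⁻(aq)
PO₄³⁻ is already present at 0.10 mol L⁻¹. If s mol/L of Zn₃(PO₄)₂ dissolves, [Zn²⁺] = 3s while [PO₄³⁻] ≈ 0.10 mol L⁻¹.
Ksp = [Zn²⁺]^3[PO₄³⁻]^2 = (3s)^3(0.10)^2
(3s)^3 = 1.5×10⁻³² / (0.10)^2 = 1.5×10⁻³⁰
s = 3.8×10⁻¹¹ mol L⁻¹

3.8×10⁻¹¹ M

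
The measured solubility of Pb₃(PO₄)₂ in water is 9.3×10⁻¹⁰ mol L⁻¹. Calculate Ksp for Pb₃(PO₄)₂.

Ksp = 7.5×10⁻⁴⁴

Pb₃(PO₄)₂(s) ⇌ 3 Pb²⁺(aq) + 2 PO₄³⁻(aq)
Let s be the molar solubility. Then [Pb²⁺] = 3s and [PO₄³⁻] = 2s.
Ksp = [Pb²⁺]^3[PO₄³⁻]^2 = (3s)^3 · (2s)^2 = 108s^5
Ksp = 108 × (9.3×10⁻¹⁰)^5 = 7.5×10⁻⁴⁴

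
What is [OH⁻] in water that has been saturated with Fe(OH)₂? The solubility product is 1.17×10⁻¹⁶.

6.16×10⁻⁶ M

Fe(OH)₂(s) ⇌ Fe²⁺(aq) + 2 OH⁻(aq)
With molar solubility s: [Fe²⁺] = s, [OH⁻] = 2s.
Ksp = [Fe²⁺][OH⁻]^2 = s · (2s)^2 = 4s^3 = 1.17×10⁻¹⁶
s = 3.08×10⁻⁶ M
[OH⁻] = 2s = 6.16×10⁻⁶ M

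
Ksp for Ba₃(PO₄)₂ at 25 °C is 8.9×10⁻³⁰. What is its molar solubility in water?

Ba₃(PO₄)₂(s) ⇌ 3 Ba²⁺(aq) + 2 PO₄³⁻(aq)
Let s be the molar solubility. Then [Ba²⁺] = 3s and [PO₄³⁻] = 2s.
Ksp = [Ba²⁺]^3[PO₄³⁻]^2 = (3s)^3 · (2s)^2 = 108s^5
108s^5 = 8.9×10⁻³⁰  ⇒  s^5 = 8.2×10⁻³²
s = (8.2×10⁻³²)^(1/5) = 6.1×10⁻⁷ M

6.1×10⁻⁷ M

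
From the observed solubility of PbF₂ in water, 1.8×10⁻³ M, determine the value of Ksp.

PbF₂(s) ⇌ Pb²⁺(aq) + 2 F⁻(aq)
Call the molar solubility s, so that [Pb²⁺] = s and [F⁻] = 2s.
Ksp = [Pb²⁺][F⁻]^2 = s · (2s)^2 = 4s^3
Ksp = 4 × (1.8×10⁻³)^3 = 2.3×10⁻⁸

Ksp = 2.3×10⁻⁸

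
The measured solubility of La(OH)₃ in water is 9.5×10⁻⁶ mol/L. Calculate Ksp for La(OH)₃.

La(OH)₃(s) ⇌ La³⁺(aq) + 3 OH⁻(aq)
Let s be the molar solubility. Then [La³⁺] = s and [OH⁻] = 3s.
Ksp = [La³⁺][OH⁻]^3 = s · (3s)^3 = 27s^4
Ksp = 27 × (9.5×10⁻⁶)^4 = 2.2×10⁻¹⁹

Ksp = 2.2×10⁻¹⁹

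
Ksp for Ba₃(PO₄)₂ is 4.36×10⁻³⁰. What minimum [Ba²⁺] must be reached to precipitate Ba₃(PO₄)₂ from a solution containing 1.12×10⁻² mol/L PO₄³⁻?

3.26×10⁻⁹ M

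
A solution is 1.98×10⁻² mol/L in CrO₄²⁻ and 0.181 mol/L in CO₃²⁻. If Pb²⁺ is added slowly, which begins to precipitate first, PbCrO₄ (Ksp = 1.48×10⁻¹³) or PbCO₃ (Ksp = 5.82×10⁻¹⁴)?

PbCO₃

Precipitation begins when Q = Ksp.
For PbCrO₄: [Pb²⁺] = (Ksp/[CrO₄²⁻]) = 7.47×10⁻¹² mol/L
For PbCO₃: [Pb²⁺] = (Ksp/[CO₃²⁻]) = 3.22×10⁻¹³ mol/L
PbCO₃ requires the lower [Pb²⁺], so it precipitates first.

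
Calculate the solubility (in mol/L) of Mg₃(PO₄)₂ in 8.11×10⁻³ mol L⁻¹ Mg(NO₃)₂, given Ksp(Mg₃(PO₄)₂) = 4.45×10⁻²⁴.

Mg₃(PO₄)₂(s) ⇌ 3 Mg²⁺(aq) + 2 PO₄³⁻(aq)
The solution already contains Mg²⁺ at 8.11×10⁻³ mol L⁻¹. Let s be the molar solubility of Mg₃(PO₄)₂.
[Mg²⁺] ≈ 8.11×10⁻³ mol L⁻¹ (common ion dominates); [PO₄³⁻] = 2s.
Ksp = [Mg²⁺]^3[PO₄³⁻]^2 = (8.11×10⁻³)^3(2s)^2
(2s)^2 = 4.45×10⁻²⁴ / (8.11×10⁻³)^3 = 8.34×10⁻¹⁸
s = 1.44×10⁻⁹ mol L⁻¹

1.44×10⁻⁹ M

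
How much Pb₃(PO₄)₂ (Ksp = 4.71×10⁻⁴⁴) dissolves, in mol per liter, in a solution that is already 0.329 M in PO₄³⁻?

2.53×10⁻¹⁵ M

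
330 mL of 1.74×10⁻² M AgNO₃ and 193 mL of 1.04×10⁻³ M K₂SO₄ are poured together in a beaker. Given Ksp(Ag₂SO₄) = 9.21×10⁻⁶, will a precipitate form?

No

Total volume after mixing = 330 + 193 = 523 mL.
[Ag⁺] = (1.74×10⁻²)(330)/523 = 1.10×10⁻² M
[SO₄²⁻] = (1.04×10⁻³)(193)/523 = 3.84×10⁻⁴ M
Q = [Ag⁺]^2[SO₄²⁻] = 4.63×10⁻⁸
Q = 4.63×10⁻⁸ < Ksp = 9.21×10⁻⁶, so the solution is unsaturated and no precipitate forms.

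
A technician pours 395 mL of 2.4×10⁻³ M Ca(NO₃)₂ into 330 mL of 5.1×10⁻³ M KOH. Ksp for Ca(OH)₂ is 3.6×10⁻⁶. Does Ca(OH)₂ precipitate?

No

The combined volume is 725 mL.
[Ca²⁺] = (2.4×10⁻³)(395)/725 = 1.3×10⁻³ M
[OH⁻] = (5.1×10⁻³)(330)/725 = 2.3×10⁻³ M
Q = [Ca²⁺][OH⁻]^2 = 7.0×10⁻⁹
Since Q (7.0×10⁻⁹) is less than Ksp (3.6×10⁻⁶), no Ca(OH)₂ precipitates.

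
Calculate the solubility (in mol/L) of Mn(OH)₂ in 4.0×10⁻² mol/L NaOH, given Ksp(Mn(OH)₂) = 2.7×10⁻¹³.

Mn(OH)₂(s) ⇌ Mn²⁺(aq) + 2 OH⁻(aq)
OH⁻ is already present at 4.0×10⁻² mol/L. If s mol/L of Mn(OH)₂ dissolves, [Mn²⁺] = s while [OH⁻] ≈ 4.0×10⁻² mol/L.
Ksp = [Mn²⁺][OH⁻]^2 = s(4.0×10⁻²)^2
s = 2.7×10⁻¹³ / (4.0×10⁻²)^2 = 1.7×10⁻¹⁰
s = 1.7×10⁻¹⁰ mol/L

1.7×10⁻¹⁰ M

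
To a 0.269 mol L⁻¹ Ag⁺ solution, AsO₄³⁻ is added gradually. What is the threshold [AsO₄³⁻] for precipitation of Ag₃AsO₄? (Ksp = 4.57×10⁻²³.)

2.35×10⁻²¹ M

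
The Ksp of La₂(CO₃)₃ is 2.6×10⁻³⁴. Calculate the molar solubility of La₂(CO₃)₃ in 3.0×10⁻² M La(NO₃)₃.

2.2×10⁻¹¹ M

La₂(CO₃)₃(s) ⇌ 2 La³⁺(aq) + 3 CO₃²⁻(aq)
Let s be the solubility of La₂(CO₃)₃ here. The common ion gives [La³⁺] ≈ 3.0×10⁻² M, and [CO₃²⁻] = 3s.
Ksp = [La³⁺]^2[CO₃²⁻]^3 = (3.0×10⁻²)^2(3s)^3
(3s)^3 = 2.6×10⁻³⁴ / (3.0×10⁻²)^2 = 2.9×10⁻³¹
s = 2.2×10⁻¹¹ M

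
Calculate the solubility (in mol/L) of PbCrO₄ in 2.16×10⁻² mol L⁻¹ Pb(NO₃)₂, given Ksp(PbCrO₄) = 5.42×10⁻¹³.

2.51×10⁻¹¹ M

PbCrO₄(s) ⇌ Pb²⁺(aq) + CrO₄²⁻(aq)
Let s be the solubility of PbCrO₄ here. The common ion gives [Pb²⁺] ≈ 2.16×10⁻² mol L⁻¹, and [CrO₄²⁻] = s.
Ksp = [Pb²⁺][CrO₄²⁻] = (2.16×10⁻²)s
s = 5.42×10⁻¹³ / (2.16×10⁻²) = 2.51×10⁻¹¹
s = 2.51×10⁻¹¹ mol L⁻¹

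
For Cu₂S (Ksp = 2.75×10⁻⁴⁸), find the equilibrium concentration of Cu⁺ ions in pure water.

Cu₂S(s) ⇌ 2 Cu⁺(aq) + S²⁻(aq)
For each mole of Cu₂S that dissolves per liter, [Cu⁺] = 2s and [S²⁻] = s; let s denote this solubility.
Ksp = [Cu⁺]^2[S²⁻] = (2s)^2 · s = 4s^3 = 2.75×10⁻⁴⁸
s = 8.83×10⁻¹⁷ mol L⁻¹
[Cu⁺] = 2s = 1.77×10⁻¹⁶ mol L⁻¹

1.77×10⁻¹⁶ M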